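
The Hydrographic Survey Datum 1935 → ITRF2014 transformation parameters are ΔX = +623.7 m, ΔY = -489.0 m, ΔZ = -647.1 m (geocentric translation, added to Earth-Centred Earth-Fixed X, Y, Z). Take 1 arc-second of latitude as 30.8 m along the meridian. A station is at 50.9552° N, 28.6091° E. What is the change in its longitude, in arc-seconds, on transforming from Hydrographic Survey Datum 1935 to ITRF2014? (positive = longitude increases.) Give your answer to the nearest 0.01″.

Δλ = -37.52″

sin φ = 0.776654, cos φ = 0.629928, sin λ = 0.478831, cos λ = 0.877907.
East component: ΔE = −sin λ·ΔX + cos λ·ΔY = −(0.478831)(623.7) + (0.877907)(-489.0) = -727.94 m.
1° of latitude spans 3600 × 30.80 = 110880 m; at latitude φ, 1° of longitude spans that × cos φ = 69846.4 m, so Δλ = -727.94 / 69846.4 × 3600 = -37.519″.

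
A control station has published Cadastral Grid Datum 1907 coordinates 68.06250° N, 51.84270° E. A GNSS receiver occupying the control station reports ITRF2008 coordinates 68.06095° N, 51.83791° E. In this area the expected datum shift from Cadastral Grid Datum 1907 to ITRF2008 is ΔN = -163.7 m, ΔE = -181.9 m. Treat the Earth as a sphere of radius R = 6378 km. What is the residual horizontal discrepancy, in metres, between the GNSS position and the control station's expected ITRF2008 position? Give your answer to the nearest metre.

19 m

Observed coordinate differences: Δφ = -0.00155°, Δλ = -0.00479°.
Converting to metres (1° lat = 111317 m, cos φ = 0.373595): observed ΔN = -172.5 m, observed ΔE = -199.2 m.
Subtracting the expected shift leaves a residual of -172.5 − (-163.7) = -8.8 m north and -199.2 − (-181.9) = -17.3 m east.
Residual distance = √((-8.8)² + (-17.3)²) = 19.4 m.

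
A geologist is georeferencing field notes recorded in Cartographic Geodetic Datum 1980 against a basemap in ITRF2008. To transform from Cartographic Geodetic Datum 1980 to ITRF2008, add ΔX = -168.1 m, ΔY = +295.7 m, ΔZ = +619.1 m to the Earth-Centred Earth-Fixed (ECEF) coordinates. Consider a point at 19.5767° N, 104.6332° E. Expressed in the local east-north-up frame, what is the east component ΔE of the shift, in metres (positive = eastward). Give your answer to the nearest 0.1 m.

At φ = 19.5767°, λ = 104.6332°: sin φ = 0.335068, cos φ = 0.942194, sin λ = 0.967563, cos λ = -0.252630.
ΔE = −sin λ·ΔX + cos λ·ΔY = −(0.967563)·(-168.1) + (-0.252630)·(295.7) = 87.94 m.

ΔE = 87.9 m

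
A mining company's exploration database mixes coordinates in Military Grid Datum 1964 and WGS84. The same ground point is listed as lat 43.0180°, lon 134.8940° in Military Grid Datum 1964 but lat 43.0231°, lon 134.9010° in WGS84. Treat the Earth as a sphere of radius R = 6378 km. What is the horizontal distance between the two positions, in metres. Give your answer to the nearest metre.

804 m

Δφ = 43.0231° − 43.0180° = +0.0051°; Δλ = 134.9010° − 134.8940° = +0.0070°.
1° along a meridian = πR/180 = 111317 m.
ΔN = Δφ × 111317 = 567.7 m; ΔE = Δλ × 111317 × cos(43.0180°) = +0.0070 × 111317 × 0.731139 = 569.7 m.
Distance = √(ΔE² + ΔN²) = √(569.7² + 567.7²) = 804.3 m.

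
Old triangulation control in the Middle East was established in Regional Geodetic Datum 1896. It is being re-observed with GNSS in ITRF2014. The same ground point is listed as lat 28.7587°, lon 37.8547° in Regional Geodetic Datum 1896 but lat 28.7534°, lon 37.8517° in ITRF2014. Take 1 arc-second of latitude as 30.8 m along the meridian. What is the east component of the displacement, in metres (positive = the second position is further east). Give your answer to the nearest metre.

Δφ = 28.7534° − 28.7587° = -0.0053°; Δλ = 37.8517° − 37.8547° = -0.0030°.
1° of latitude = 3600 × 30.80 = 110880 m.
ΔN = Δφ × 110880 = -587.7 m; ΔE = Δλ × 110880 × cos(28.7587°) = -0.0030 × 110880 × 0.876654 = -291.6 m.

ΔE = -292 m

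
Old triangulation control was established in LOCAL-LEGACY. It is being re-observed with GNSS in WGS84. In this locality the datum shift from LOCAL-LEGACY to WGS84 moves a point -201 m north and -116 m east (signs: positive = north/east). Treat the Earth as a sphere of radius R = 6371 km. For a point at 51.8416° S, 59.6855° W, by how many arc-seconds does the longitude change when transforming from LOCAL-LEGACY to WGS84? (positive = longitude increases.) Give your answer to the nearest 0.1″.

At latitude -51.8416°, cos φ = 0.617838.
One radian of longitude at latitude φ spans R cos φ, so Δλ = ΔE / (R cos φ) = -116.0 / (6371000 × 0.617838) = -2.9470e-05 rad = -6.079″.

Δλ = -6.1″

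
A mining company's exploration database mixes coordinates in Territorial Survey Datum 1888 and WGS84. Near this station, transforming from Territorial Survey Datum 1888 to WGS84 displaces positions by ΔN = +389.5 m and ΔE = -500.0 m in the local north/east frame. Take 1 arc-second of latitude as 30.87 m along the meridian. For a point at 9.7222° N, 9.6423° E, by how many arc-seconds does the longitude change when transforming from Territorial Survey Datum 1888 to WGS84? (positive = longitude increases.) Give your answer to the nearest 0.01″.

Δλ = -16.43″

At latitude 9.7222°, cos φ = 0.985638.
1″ of longitude at this latitude = 30.87 × cos φ = 30.4266 m, so Δλ = -500.0 / 30.4266 = -16.433″.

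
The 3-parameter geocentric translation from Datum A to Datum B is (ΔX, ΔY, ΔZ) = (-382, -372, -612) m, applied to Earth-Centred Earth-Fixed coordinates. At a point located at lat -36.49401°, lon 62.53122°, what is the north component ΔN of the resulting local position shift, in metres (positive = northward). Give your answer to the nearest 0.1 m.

At φ = -36.49401°, λ = 62.53122°: sin φ = -0.594739, cos φ = 0.803919, sin λ = 0.887262, cos λ = 0.461265.
ΔN = −sin φ cos λ·ΔX − sin φ sin λ·ΔY + cos φ·ΔZ = −(-0.594739)(0.461265)(-382) − (-0.594739)(0.887262)(-372) + (0.803919)(-612) = -793.09 m.

ΔN = -793.1 m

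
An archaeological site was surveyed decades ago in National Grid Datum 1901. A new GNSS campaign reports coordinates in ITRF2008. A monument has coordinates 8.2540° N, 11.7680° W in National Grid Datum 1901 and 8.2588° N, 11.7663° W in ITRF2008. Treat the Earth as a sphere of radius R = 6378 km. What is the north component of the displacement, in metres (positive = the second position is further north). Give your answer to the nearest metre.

Δφ = 8.2588° − 8.2540° = +0.0048°; Δλ = -11.7663° − -11.7680° = +0.0017°.
1° along a meridian = πR/180 = 111317 m.
ΔN = Δφ × 111317 = 534.3 m; ΔE = Δλ × 111317 × cos(8.2540°) = +0.0017 × 111317 × 0.989641 = 187.3 m.

ΔN = 534 m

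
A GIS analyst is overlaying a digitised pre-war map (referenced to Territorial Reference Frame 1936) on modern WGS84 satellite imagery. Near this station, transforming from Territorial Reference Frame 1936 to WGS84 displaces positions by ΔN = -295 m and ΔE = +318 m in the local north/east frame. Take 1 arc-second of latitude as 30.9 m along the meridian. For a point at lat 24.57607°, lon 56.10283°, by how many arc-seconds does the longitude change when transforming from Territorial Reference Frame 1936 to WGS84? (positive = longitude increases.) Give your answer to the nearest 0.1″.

At latitude 24.57607°, cos φ = 0.909410.
1″ of longitude at this latitude = 30.90 × cos φ = 28.1008 m, so Δλ = 318.0 / 28.1008 = 11.316″.

Δλ = 11.3″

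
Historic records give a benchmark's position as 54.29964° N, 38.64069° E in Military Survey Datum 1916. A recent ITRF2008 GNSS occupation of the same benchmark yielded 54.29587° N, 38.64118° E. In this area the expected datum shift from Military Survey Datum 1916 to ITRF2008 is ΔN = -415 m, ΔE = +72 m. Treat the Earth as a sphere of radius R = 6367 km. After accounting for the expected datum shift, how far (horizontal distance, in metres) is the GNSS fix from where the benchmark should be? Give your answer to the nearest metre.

40 m

Observed coordinate differences: Δφ = -0.00377°, Δλ = +0.00049°.
Converting to metres (1° lat = 111125 m, cos φ = 0.583546): observed ΔN = -418.9 m, observed ΔE = 31.8 m.
Subtracting the expected shift leaves a residual of -418.9 − (-415) = -3.9 m north and 31.8 − (72) = -40.2 m east.
Residual distance = √((-3.9)² + (-40.2)²) = 40.4 m.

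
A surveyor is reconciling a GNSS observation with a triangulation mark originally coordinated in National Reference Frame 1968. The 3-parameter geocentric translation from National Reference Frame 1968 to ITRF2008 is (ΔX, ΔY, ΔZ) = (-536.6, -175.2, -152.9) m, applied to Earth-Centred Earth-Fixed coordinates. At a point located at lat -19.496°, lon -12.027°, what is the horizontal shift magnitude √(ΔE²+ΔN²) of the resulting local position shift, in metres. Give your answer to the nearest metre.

418 m

At φ = -19.496°, λ = -12.027°: sin φ = -0.333741, cos φ = 0.942665, sin λ = -0.208373, cos λ = 0.978050.
ΔE = −sin λ·ΔX + cos λ·ΔY = −(-0.208373)·(-536.6) + (0.978050)·(-175.2) = -283.17 m.
ΔN = −sin φ cos λ·ΔX − sin φ sin λ·ΔY + cos φ·ΔZ = −(-0.333741)(0.978050)(-536.6) − (-0.333741)(-0.208373)(-175.2) + (0.942665)(-152.9) = -307.10 m.
Horizontal magnitude = √(ΔE² + ΔN²) = √((-283.17)² + (-307.10)²) = 417.73 m.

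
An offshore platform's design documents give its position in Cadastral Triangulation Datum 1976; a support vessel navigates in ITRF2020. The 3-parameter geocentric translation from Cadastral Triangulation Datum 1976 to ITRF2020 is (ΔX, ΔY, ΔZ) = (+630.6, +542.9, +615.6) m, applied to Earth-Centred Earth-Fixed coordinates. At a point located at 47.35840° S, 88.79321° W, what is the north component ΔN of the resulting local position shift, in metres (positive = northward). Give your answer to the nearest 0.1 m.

ΔN = 27.5 m

The local north axis is (−sin φ cos λ, −sin φ sin λ, cos φ), giving ΔN = 9.770 − 399.272 + 417.014 = 27.51 m.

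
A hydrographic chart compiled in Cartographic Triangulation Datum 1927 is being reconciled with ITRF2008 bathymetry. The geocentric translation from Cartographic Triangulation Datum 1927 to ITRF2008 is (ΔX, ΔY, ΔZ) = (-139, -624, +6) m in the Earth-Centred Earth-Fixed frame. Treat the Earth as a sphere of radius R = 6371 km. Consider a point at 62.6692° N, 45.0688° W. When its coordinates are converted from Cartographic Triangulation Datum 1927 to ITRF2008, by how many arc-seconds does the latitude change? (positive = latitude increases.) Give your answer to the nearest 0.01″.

Δφ = -9.79″

sin φ = 0.888371, cos φ = 0.459127, sin λ = -0.707955, cos λ = 0.706257.
North component: ΔN = −sin φ cos λ·ΔX − sin φ sin λ·ΔY + cos φ·ΔZ = −(0.888371)(0.706257)(-139) − (0.888371)(-0.707955)(-624) + (0.459127)(6) = -302.48 m.
1° of latitude spans πR/180 = 111195 m, so Δφ = -302.48 / 111195 × 3600 = -9.793″.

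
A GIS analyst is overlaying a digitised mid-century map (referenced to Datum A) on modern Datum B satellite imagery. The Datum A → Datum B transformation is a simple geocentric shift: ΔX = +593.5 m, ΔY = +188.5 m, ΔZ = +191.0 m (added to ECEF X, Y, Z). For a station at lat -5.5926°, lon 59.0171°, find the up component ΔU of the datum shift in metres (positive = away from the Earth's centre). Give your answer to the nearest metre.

At φ = -5.5926°, λ = 59.0171°: sin φ = -0.097454, cos φ = 0.995240, sin λ = 0.857321, cos λ = 0.514782.
ΔU = cos φ cos λ·ΔX + cos φ sin λ·ΔY + sin φ·ΔZ = (0.995240)(0.514782)(593.5) + (0.995240)(0.857321)(188.5) + (-0.097454)(191.0) = 446.29 m.

ΔU = 446 m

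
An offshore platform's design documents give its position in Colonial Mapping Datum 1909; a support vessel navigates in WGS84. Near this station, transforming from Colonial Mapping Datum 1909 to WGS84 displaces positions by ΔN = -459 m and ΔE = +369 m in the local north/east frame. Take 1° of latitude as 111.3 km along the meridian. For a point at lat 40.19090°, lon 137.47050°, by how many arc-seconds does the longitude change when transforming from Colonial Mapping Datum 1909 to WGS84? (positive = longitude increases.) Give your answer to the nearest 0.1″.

At latitude 40.19090°, cos φ = 0.763899.
1° of longitude at this latitude = 111.3 × cos φ = 85.02 km, so Δλ = 369.0 / 85021.9 = 0.0043401° = 15.624″.

Δλ = 15.6″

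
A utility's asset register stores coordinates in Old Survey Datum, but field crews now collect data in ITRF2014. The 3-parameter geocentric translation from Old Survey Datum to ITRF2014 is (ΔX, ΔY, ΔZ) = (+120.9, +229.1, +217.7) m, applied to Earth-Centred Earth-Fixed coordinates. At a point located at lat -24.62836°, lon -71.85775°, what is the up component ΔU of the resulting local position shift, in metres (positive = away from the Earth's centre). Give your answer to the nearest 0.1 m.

ΔU = -254.4 m

The local up (radial) axis is (cos φ cos λ, cos φ sin λ, sin φ), giving ΔU = 34.221 − 197.905 − 90.722 = -254.41 m.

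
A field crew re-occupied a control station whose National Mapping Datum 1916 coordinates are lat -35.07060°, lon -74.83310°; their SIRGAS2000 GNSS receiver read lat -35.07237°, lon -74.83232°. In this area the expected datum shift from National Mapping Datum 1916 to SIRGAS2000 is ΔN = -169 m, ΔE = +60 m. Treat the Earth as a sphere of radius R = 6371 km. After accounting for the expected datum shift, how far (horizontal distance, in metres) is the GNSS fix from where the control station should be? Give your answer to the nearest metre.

Observed coordinate differences: Δφ = -0.00177°, Δλ = +0.00078°.
Converting to metres (1° lat = 111195 m, cos φ = 0.818445): observed ΔN = -196.8 m, observed ΔE = 71.0 m.
Subtracting the expected shift leaves a residual of -196.8 − (-169) = -27.8 m north and 71.0 − (60) = 11.0 m east.
Residual distance = √((-27.8)² + 11.0²) = 29.9 m.

30 m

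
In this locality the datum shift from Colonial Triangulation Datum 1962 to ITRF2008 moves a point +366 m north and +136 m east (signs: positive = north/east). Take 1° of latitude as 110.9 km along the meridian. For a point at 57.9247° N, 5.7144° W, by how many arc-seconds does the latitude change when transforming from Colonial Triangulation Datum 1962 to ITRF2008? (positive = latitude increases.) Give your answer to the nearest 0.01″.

Δφ = 11.88″

1° of latitude = 110.9 km, so Δφ = 366.0 / 110900 = 0.0033003° = 11.881″.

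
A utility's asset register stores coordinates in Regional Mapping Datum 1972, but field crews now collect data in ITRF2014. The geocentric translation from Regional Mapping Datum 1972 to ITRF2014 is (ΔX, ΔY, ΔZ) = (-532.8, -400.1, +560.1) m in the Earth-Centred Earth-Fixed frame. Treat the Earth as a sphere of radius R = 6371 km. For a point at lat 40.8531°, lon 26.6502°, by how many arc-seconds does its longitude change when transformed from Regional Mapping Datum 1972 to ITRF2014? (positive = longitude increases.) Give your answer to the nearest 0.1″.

Δλ = -5.1″

sin φ = 0.654122, cos φ = 0.756389, sin λ = 0.448542, cos λ = 0.893762.
East component: ΔE = −sin λ·ΔX + cos λ·ΔY = −(0.448542)(-532.8) + (0.893762)(-400.1) = -118.61 m.
1° of latitude spans πR/180 = 111195 m; at latitude φ, 1° of longitude spans that × cos φ = 84106.6 m, so Δλ = -118.61 / 84106.6 × 3600 = -5.077″.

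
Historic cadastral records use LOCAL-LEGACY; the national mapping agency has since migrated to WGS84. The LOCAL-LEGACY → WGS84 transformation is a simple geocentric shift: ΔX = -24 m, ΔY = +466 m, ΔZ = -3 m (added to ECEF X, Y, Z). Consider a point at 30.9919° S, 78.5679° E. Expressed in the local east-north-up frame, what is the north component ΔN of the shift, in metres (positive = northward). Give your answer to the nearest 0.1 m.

ΔN = 230.2 m

At φ = -30.9919°, λ = 78.5679°: sin φ = -0.514917, cos φ = 0.857240, sin λ = 0.980160, cos λ = 0.198207.
ΔN = −sin φ cos λ·ΔX − sin φ sin λ·ΔY + cos φ·ΔZ = −(-0.514917)(0.198207)(-24) − (-0.514917)(0.980160)(466) + (0.857240)(-3) = 230.17 m.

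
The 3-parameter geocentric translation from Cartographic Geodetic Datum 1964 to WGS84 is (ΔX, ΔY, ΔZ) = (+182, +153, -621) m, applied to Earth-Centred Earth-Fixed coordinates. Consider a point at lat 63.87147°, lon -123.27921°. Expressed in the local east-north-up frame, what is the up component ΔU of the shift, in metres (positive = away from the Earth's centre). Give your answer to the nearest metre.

At φ = 63.87147°, λ = -123.27921°: sin φ = 0.897808, cos φ = 0.440386, sin λ = -0.836007, cos λ = -0.548720.
ΔU = cos φ cos λ·ΔX + cos φ sin λ·ΔY + sin φ·ΔZ = (0.440386)(-0.548720)(182) + (0.440386)(-0.836007)(153) + (0.897808)(-621) = -657.85 m.

ΔU = -658 m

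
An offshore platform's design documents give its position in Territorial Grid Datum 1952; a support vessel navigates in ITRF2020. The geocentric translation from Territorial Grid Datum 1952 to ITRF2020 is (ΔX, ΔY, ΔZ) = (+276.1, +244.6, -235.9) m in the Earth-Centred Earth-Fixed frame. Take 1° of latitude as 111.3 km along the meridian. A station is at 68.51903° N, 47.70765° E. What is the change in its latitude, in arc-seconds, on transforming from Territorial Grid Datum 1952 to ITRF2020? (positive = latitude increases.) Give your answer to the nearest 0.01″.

Δφ = -13.83″

sin φ = 0.930539, cos φ = 0.366192, sin λ = 0.739721, cos λ = 0.672914.
North component: ΔN = −sin φ cos λ·ΔX − sin φ sin λ·ΔY + cos φ·ΔZ = −(0.930539)(0.672914)(276.1) − (0.930539)(0.739721)(244.6) + (0.366192)(-235.9) = -427.64 m.
1° of latitude spans 111300 m, so Δφ = -427.64 / 111300 × 3600 = -13.832″.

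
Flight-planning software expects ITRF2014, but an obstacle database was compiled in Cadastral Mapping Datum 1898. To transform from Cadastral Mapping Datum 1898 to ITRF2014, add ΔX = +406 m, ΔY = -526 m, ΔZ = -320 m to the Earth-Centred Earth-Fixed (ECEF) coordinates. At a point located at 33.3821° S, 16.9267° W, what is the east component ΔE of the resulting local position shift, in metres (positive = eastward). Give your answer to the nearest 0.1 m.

The local east axis at (φ, λ) is (−sin λ, cos λ, 0), so ΔE = −sin(-16.9267°)·406 + cos(-16.9267°)·(-526) = -385.01 m.

ΔE = -385.0 m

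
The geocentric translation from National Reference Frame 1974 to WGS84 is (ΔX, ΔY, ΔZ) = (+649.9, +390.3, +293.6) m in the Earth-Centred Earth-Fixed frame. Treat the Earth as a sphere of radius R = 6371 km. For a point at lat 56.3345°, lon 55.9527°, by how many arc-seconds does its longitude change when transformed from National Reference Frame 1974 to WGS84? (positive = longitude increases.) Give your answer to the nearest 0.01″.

Δλ = -18.69″

sin φ = 0.832288, cos φ = 0.554343, sin λ = 0.828576, cos λ = 0.559877.
East component: ΔE = −sin λ·ΔX + cos λ·ΔY = −(0.828576)(649.9) + (0.559877)(390.3) = -319.97 m.
1° of latitude spans πR/180 = 111195 m; at latitude φ, 1° of longitude spans that × cos φ = 61640.2 m, so Δλ = -319.97 / 61640.2 × 3600 = -18.687″.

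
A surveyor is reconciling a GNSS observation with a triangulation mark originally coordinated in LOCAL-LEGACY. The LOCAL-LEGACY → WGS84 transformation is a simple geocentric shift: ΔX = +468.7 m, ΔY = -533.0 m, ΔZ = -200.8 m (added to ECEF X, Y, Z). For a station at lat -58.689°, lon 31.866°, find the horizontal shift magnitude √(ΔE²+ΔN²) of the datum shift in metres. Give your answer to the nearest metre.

The local east axis at (φ, λ) is (−sin λ, cos λ, 0), so ΔE = −sin(31.866°)·468.7 + cos(31.866°)·(-533.0) = -700.11 m.
The local north axis is (−sin φ cos λ, −sin φ sin λ, cos φ), giving ΔN = 340.086 − 240.407 − 104.352 = -4.67 m.
Horizontal magnitude = √(ΔE² + ΔN²) = √((-700.11)² + (-4.67)²) = 700.13 m.

700 m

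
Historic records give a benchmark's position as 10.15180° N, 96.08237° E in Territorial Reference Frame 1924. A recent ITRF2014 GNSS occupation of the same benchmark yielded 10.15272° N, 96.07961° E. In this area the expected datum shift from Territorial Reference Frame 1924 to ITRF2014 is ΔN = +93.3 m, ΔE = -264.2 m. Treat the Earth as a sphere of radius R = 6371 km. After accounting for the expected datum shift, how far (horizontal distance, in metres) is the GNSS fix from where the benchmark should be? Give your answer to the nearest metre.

39 m

Observed coordinate differences: Δφ = +0.00092°, Δλ = -0.00276°.
Converting to metres (1° lat = 111195 m, cos φ = 0.984344): observed ΔN = 102.3 m, observed ΔE = -302.1 m.
Subtracting the expected shift leaves a residual of 102.3 − (93.3) = 9.0 m north and -302.1 − (-264.2) = -37.9 m east.
Residual distance = √(9.0² + (-37.9)²) = 38.9 m.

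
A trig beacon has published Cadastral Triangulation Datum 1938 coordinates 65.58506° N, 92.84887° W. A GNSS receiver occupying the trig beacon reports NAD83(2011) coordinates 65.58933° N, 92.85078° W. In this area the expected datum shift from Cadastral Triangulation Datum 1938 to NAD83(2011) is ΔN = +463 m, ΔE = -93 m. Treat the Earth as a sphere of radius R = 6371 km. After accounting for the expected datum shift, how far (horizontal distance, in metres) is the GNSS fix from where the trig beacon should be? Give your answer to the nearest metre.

Observed coordinate differences: Δφ = +0.00427°, Δλ = -0.00191°.
Converting to metres (1° lat = 111195 m, cos φ = 0.413342): observed ΔN = 474.8 m, observed ΔE = -87.8 m.
Subtracting the expected shift leaves a residual of 474.8 − (463) = 11.8 m north and -87.8 − (-93) = 5.2 m east.
Residual distance = √(11.8² + 5.2²) = 12.9 m.

13 m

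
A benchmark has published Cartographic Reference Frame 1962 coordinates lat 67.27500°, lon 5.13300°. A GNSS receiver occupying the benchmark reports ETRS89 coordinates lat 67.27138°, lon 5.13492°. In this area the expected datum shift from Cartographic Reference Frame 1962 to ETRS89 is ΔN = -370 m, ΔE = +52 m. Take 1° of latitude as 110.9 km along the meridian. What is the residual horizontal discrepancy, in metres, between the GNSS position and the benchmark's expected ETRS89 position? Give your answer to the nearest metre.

44 m

Observed coordinate differences: Δφ = -0.00362°, Δλ = +0.00192°.
Converting to metres (1° lat = 110900 m, cos φ = 0.386309): observed ΔN = -401.5 m, observed ΔE = 82.3 m.
Subtracting the expected shift leaves a residual of -401.5 − (-370) = -31.5 m north and 82.3 − (52) = 30.3 m east.
Residual distance = √((-31.5)² + 30.3²) = 43.6 m.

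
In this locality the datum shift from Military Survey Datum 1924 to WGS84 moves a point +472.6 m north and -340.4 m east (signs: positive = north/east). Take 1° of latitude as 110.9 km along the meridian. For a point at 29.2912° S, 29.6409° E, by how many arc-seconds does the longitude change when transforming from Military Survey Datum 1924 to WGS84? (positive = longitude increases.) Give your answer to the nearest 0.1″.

Δλ = -12.7″

At latitude -29.2912°, cos φ = 0.872144.
1° of longitude at this latitude = 110.9 × cos φ = 96.72 km, so Δλ = -340.4 / 96720.8 = -0.0035194° = -12.670″.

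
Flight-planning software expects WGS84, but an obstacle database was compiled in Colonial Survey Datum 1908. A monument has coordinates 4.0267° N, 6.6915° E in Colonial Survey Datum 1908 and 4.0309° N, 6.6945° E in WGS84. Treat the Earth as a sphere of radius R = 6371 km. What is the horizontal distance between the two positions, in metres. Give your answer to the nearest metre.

Δφ = 4.0309° − 4.0267° = +0.0042°; Δλ = 6.6945° − 6.6915° = +0.0030°.
1° along a meridian = πR/180 = 111195 m.
ΔN = Δφ × 111195 = 467.0 m; ΔE = Δλ × 111195 × cos(4.0267°) = +0.0030 × 111195 × 0.997531 = 332.8 m.
Distance = √(ΔE² + ΔN²) = √(332.8² + 467.0²) = 573.4 m.

573 m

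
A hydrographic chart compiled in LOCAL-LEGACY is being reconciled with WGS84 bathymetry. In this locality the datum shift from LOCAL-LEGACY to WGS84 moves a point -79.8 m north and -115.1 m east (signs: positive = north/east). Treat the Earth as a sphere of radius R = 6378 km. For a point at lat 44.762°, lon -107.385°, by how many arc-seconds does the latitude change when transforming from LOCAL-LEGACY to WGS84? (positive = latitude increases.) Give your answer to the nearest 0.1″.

Δφ = -2.6″

On a sphere of radius R, 1 rad of latitude = R, so Δφ = ΔN / R = -79.8 / 6378000 = -1.2512e-05 rad = -2.581″.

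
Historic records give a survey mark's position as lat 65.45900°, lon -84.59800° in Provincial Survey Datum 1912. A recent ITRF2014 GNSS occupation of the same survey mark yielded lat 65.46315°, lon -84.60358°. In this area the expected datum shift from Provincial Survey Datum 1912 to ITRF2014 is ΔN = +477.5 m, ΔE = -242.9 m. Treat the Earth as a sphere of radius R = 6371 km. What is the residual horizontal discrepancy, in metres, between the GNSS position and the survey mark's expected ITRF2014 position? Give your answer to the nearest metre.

22 m

Observed coordinate differences: Δφ = +0.00415°, Δλ = -0.00558°.
Converting to metres (1° lat = 111195 m, cos φ = 0.415344): observed ΔN = 461.5 m, observed ΔE = -257.7 m.
Subtracting the expected shift leaves a residual of 461.5 − (477.5) = -16.0 m north and -257.7 − (-242.9) = -14.8 m east.
Residual distance = √((-16.0)² + (-14.8)²) = 21.8 m.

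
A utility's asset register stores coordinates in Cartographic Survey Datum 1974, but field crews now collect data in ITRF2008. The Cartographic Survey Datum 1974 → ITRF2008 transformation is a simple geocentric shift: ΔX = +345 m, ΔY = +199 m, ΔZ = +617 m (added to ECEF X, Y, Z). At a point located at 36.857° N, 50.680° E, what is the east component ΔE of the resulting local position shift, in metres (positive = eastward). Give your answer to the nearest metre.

ΔE = -141 m

The local east axis at (φ, λ) is (−sin λ, cos λ, 0), so ΔE = −sin(50.680°)·345 + cos(50.680°)·199 = -140.80 m.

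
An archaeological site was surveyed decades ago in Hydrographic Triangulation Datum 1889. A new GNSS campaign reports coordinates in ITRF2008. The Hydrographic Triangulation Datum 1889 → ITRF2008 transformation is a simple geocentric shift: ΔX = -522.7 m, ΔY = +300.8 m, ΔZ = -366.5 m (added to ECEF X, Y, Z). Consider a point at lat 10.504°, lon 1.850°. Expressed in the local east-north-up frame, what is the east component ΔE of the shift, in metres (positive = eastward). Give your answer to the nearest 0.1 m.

The local east axis at (φ, λ) is (−sin λ, cos λ, 0), so ΔE = −sin(1.850°)·(-522.7) + cos(1.850°)·300.8 = 317.52 m.

ΔE = 317.5 m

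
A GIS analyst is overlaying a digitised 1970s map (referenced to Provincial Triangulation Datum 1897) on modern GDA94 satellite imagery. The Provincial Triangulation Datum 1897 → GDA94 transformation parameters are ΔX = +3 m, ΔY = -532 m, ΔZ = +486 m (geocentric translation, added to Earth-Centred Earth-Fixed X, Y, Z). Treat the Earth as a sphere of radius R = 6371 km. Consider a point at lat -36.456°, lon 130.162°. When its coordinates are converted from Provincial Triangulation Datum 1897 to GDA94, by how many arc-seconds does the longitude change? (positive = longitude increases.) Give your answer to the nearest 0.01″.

sin φ = -0.594205, cos φ = 0.804313, sin λ = 0.764224, cos λ = -0.644951.
East component: ΔE = −sin λ·ΔX + cos λ·ΔY = −(0.764224)(3) + (-0.644951)(-532) = 340.82 m.
1° of latitude spans πR/180 = 111195 m; at latitude φ, 1° of longitude spans that × cos φ = 89435.6 m, so Δλ = 340.82 / 89435.6 × 3600 = 13.719″.

Δλ = 13.72″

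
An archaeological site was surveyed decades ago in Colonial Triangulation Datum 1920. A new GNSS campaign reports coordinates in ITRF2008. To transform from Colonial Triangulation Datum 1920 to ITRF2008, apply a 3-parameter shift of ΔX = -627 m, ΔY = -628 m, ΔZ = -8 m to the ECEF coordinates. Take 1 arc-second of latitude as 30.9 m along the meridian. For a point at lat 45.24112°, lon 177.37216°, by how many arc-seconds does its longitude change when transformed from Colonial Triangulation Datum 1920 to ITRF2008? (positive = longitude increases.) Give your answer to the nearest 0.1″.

sin φ = 0.710076, cos φ = 0.704125, sin λ = 0.045848, cos λ = -0.998948.
East component: ΔE = −sin λ·ΔX + cos λ·ΔY = −(0.045848)(-627) + (-0.998948)(-628) = 656.09 m.
1° of latitude spans 3600 × 30.90 = 111240 m; at latitude φ, 1° of longitude spans that × cos φ = 78326.8 m, so Δλ = 656.09 / 78326.8 × 3600 = 30.155″.

Δλ = 30.2″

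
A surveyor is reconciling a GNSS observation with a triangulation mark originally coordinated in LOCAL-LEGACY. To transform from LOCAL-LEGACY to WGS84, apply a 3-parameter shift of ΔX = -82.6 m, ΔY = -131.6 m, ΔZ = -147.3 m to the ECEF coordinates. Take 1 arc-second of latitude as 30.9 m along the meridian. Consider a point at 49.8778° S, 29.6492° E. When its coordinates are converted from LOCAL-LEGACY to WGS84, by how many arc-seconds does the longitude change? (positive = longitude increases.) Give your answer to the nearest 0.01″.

Δλ = -3.69″

sin φ = -0.764672, cos φ = 0.644420, sin λ = 0.494688, cos λ = 0.869070.
East component: ΔE = −sin λ·ΔX + cos λ·ΔY = −(0.494688)(-82.6) + (0.869070)(-131.6) = -73.51 m.
1° of latitude spans 3600 × 30.90 = 111240 m; at latitude φ, 1° of longitude spans that × cos φ = 71685.3 m, so Δλ = -73.51 / 71685.3 × 3600 = -3.692″.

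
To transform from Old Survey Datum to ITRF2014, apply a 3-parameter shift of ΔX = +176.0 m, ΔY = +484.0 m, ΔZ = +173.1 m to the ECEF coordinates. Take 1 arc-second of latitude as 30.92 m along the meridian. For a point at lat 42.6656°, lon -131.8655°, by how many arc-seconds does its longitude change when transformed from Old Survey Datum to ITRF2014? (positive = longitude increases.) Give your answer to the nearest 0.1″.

sin φ = 0.677718, cos φ = 0.735322, sin λ = -0.744714, cos λ = -0.667384.
East component: ΔE = −sin λ·ΔX + cos λ·ΔY = −(-0.744714)(176.0) + (-0.667384)(484.0) = -191.94 m.
1° of latitude spans 3600 × 30.92 = 111312 m; at latitude φ, 1° of longitude spans that × cos φ = 81850.1 m, so Δλ = -191.94 / 81850.1 × 3600 = -8.442″.

Δλ = -8.4″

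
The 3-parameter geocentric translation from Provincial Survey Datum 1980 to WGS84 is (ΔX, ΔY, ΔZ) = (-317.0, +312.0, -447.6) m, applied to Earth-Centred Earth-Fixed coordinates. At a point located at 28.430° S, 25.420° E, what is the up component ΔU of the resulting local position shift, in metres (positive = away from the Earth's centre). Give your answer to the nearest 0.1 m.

ΔU = 79.1 m

At φ = -28.430°, λ = 25.420°: sin φ = -0.476085, cos φ = 0.879399, sin λ = 0.429250, cos λ = 0.903186.
ΔU = cos φ cos λ·ΔX + cos φ sin λ·ΔY + sin φ·ΔZ = (0.879399)(0.903186)(-317.0) + (0.879399)(0.429250)(312.0) + (-0.476085)(-447.6) = 79.09 m.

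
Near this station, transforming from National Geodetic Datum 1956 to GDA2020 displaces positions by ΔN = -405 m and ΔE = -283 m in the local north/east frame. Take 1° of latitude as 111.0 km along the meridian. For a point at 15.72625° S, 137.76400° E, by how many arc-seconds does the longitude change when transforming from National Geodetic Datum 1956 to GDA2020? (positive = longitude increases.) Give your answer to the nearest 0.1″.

Δλ = -9.5″

At latitude -15.72625°, cos φ = 0.962568.
1° of longitude at this latitude = 111.0 × cos φ = 106.85 km, so Δλ = -283.0 / 106845.0 = -0.0026487° = -9.535″.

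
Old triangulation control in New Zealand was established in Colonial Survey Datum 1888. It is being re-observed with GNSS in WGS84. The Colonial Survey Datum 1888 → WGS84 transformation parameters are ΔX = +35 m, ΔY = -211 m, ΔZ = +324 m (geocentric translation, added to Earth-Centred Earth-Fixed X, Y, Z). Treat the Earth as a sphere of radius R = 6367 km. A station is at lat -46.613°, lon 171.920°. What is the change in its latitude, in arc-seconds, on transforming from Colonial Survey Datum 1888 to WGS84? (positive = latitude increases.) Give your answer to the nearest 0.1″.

Δφ = 5.7″

sin φ = -0.726731, cos φ = 0.686923, sin λ = 0.140556, cos λ = -0.990073.
North component: ΔN = −sin φ cos λ·ΔX − sin φ sin λ·ΔY + cos φ·ΔZ = −(-0.726731)(-0.990073)(35) − (-0.726731)(0.140556)(-211) + (0.686923)(324) = 175.83 m.
1° of latitude spans πR/180 = 111125 m, so Δφ = 175.83 / 111125 × 3600 = 5.696″.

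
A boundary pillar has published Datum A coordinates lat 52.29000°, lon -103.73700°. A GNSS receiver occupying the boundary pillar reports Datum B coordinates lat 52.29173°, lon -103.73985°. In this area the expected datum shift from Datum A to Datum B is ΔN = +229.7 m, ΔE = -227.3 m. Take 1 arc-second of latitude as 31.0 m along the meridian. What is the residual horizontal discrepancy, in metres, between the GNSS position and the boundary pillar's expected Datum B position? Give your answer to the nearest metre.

Observed coordinate differences: Δφ = +0.00173°, Δλ = -0.00285°.
Converting to metres (1° lat = 111600 m, cos φ = 0.611665): observed ΔN = 193.1 m, observed ΔE = -194.5 m.
Subtracting the expected shift leaves a residual of 193.1 − (229.7) = -36.6 m north and -194.5 − (-227.3) = 32.8 m east.
Residual distance = √((-36.6)² + 32.8²) = 49.1 m.

49 m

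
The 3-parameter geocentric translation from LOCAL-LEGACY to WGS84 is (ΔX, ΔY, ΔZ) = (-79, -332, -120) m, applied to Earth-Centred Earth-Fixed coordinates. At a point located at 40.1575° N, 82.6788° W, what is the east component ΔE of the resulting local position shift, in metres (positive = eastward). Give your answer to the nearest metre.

ΔE = -121 m

The local east axis at (φ, λ) is (−sin λ, cos λ, 0), so ΔE = −sin(-82.6788°)·(-79) + cos(-82.6788°)·(-332) = -120.66 m.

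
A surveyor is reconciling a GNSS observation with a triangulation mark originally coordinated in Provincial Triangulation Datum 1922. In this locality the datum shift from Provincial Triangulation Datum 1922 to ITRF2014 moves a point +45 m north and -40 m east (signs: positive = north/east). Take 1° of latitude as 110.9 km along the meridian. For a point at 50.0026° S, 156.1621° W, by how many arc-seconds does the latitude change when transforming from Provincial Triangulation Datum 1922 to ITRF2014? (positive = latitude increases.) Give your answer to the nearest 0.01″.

1° of latitude = 110.9 km, so Δφ = 45.0 / 110900 = 0.0004058° = 1.461″.

Δφ = 1.46″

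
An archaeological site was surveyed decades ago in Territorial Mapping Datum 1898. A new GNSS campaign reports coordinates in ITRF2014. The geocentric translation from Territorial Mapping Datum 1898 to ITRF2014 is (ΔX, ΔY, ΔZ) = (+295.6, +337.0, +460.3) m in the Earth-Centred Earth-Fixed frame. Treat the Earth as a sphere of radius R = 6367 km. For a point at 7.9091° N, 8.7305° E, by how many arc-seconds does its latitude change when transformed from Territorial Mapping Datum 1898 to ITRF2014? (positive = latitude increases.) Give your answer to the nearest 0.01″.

Δφ = 13.24″

sin φ = 0.137602, cos φ = 0.990488, sin λ = 0.151787, cos λ = 0.988413.
North component: ΔN = −sin φ cos λ·ΔX − sin φ sin λ·ΔY + cos φ·ΔZ = −(0.137602)(0.988413)(295.6) − (0.137602)(0.151787)(337.0) + (0.990488)(460.3) = 408.68 m.
1° of latitude spans πR/180 = 111125 m, so Δφ = 408.68 / 111125 × 3600 = 13.240″.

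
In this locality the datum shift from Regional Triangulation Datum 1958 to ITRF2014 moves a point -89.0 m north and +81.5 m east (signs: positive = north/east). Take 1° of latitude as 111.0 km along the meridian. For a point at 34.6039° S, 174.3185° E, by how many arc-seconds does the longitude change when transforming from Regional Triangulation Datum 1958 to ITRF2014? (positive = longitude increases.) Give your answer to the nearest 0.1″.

At latitude -34.6039°, cos φ = 0.823098.
1° of longitude at this latitude = 111.0 × cos φ = 91.36 km, so Δλ = 81.5 / 91363.8 = 0.0008920° = 3.211″.

Δλ = 3.2″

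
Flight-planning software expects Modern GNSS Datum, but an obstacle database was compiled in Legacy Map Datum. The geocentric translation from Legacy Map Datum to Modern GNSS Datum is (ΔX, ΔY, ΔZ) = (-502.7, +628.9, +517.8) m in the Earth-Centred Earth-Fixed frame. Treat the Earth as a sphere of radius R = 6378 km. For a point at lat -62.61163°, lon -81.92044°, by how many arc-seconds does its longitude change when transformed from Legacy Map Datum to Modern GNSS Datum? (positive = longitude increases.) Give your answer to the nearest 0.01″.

sin φ = -0.887909, cos φ = 0.460020, sin λ = -0.990074, cos λ = 0.140548.
East component: ΔE = −sin λ·ΔX + cos λ·ΔY = −(-0.990074)(-502.7) + (0.140548)(628.9) = -409.32 m.
1° of latitude spans πR/180 = 111317 m; at latitude φ, 1° of longitude spans that × cos φ = 51208.0 m, so Δλ = -409.32 / 51208.0 × 3600 = -28.776″.

Δλ = -28.78″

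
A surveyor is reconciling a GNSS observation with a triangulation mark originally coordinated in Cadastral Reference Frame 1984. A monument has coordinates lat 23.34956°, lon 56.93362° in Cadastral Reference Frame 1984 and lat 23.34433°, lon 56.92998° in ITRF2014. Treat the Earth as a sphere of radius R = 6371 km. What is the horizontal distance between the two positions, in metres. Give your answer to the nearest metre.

Δφ = 23.34433° − 23.34956° = -0.00523°; Δλ = 56.92998° − 56.93362° = -0.00364°.
1° along a meridian = πR/180 = 111195 m.
ΔN = Δφ × 111195 = -581.5 m; ΔE = Δλ × 111195 × cos(23.34956°) = -0.00364 × 111195 × 0.918104 = -371.6 m.
Distance = √(ΔE² + ΔN²) = √((-371.6)² + (-581.5)²) = 690.1 m.

690 m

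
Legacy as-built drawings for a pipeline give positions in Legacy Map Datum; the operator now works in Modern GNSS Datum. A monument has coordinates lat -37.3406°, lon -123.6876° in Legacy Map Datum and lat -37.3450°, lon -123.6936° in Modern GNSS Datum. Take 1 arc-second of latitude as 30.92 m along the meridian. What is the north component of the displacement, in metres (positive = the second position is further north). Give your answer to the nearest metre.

Δφ = -37.3450° − -37.3406° = -0.0044°; Δλ = -123.6936° − -123.6876° = -0.0060°.
1° of latitude = 3600 × 30.92 = 111312 m.
ΔN = Δφ × 111312 = -489.8 m; ΔE = Δλ × 111312 × cos(-37.3406°) = -0.0060 × 111312 × 0.795044 = -531.0 m.

ΔN = -490 m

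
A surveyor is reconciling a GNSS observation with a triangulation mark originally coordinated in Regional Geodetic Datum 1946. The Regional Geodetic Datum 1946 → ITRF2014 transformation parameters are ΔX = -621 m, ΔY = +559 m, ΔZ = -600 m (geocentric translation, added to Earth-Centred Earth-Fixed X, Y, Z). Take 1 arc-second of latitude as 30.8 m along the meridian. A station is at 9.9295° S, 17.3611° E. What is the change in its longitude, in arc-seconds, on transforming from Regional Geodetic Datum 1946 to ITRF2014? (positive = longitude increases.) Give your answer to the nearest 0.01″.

sin φ = -0.172436, cos φ = 0.985021, sin λ = 0.298393, cos λ = 0.954443.
East component: ΔE = −sin λ·ΔX + cos λ·ΔY = −(0.298393)(-621) + (0.954443)(559) = 718.84 m.
1° of latitude spans 3600 × 30.80 = 110880 m; at latitude φ, 1° of longitude spans that × cos φ = 109219.1 m, so Δλ = 718.84 / 109219.1 × 3600 = 23.694″.

Δλ = 23.69″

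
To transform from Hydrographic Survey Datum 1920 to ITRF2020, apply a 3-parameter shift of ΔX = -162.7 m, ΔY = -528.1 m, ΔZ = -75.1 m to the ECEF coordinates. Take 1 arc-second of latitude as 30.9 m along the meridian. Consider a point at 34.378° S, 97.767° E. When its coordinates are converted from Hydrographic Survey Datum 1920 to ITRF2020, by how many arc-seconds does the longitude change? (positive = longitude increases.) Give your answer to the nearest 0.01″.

sin φ = -0.564650, cos φ = 0.825330, sin λ = 0.990826, cos λ = -0.135145.
East component: ΔE = −sin λ·ΔX + cos λ·ΔY = −(0.990826)(-162.7) + (-0.135145)(-528.1) = 232.58 m.
1° of latitude spans 3600 × 30.90 = 111240 m; at latitude φ, 1° of longitude spans that × cos φ = 91809.8 m, so Δλ = 232.58 / 91809.8 × 3600 = 9.120″.

Δλ = 9.12″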